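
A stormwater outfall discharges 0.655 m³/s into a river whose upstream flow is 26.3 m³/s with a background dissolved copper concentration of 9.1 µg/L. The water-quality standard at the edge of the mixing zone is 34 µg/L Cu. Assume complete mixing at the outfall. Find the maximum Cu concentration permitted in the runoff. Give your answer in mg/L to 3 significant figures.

9.1 µg/L = 0.0091 mg/L.
34 µg/L = 0.034 mg/L.
Mass balance: 0.034·26.96 = 0.655·Cₑ + 26.3·0.0091.
Cₑ = (0.9165 − 0.2393) / 0.655 = 1.034 mg/L.

1.03 mg/L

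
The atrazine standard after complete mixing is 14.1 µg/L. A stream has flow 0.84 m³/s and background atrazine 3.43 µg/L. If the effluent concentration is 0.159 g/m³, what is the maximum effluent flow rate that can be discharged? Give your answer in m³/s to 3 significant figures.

3.43 µg/L = 0.00343 mg/L.
14.1 µg/L = 0.0141 mg/L.
Mass balance at complete mixing: C_std·(Q_w + Q_r) = Q_w·C_e + Q_r·C_b.
Rearranging, Q_w = Q_r·(C_std − C_b)/(C_e − C_std) = 0.84·(0.0141 − 0.00343) / (0.159 − 0.0141) = 0.06186 m³/s.

0.0619 m³/s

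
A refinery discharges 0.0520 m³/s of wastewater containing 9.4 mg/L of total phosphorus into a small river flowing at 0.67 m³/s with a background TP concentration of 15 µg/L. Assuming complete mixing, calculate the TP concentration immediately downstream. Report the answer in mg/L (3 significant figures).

0.691 mg/L

15 µg/L = 0.015 mg/L.
Conservation of mass across the mixing zone: C = (0.052·9.4 + 0.67·0.015) / (0.052 + 0.67) = 0.4989/0.722 = 0.6909 mg/L.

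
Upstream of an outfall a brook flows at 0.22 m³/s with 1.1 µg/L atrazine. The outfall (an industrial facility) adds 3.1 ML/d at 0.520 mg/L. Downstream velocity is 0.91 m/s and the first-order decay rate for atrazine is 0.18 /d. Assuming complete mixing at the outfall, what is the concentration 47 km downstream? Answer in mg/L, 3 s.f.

0.0663 mg/L

3.1 ML/d = 0.03588 m³/s.
1.1 µg/L = 0.0011 mg/L.
After complete mixing, C₀ = (0.03588·0.52 + 0.22·0.0011) / 0.2559 = 0.07386 mg/L.
Travel time t = 4.7e+04 m / 0.91 m/s = 5.165e+04 s = 0.5978 d.
C = 0.07386·exp(−0.18·0.5978) = 0.07386·0.898 = 0.06633 mg/L.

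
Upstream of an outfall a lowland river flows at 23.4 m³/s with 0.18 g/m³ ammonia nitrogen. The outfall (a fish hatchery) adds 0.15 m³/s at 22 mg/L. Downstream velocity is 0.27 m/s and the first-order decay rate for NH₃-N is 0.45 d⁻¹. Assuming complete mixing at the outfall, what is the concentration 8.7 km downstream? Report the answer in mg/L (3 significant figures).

0.270 mg/L

After complete mixing, C₀ = (0.15·22 + 23.4·0.18) / 23.55 = 0.319 mg/L.
Travel time t = 8700 m / 0.27 m/s = 3.222e+04 s = 0.3729 d.
C = 0.319·exp(−0.45·0.3729) = 0.319·0.8455 = 0.2697 mg/L.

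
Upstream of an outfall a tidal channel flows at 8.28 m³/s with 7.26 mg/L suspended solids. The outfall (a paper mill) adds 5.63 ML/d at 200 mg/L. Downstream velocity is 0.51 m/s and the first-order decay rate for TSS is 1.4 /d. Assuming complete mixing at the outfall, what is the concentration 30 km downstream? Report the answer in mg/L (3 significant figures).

5.63 ML/d = 0.06516 m³/s.
After complete mixing, C₀ = (0.06516·200 + 8.28·7.26) / 8.345 = 8.765 mg/L.
Travel time t = 3e+04 m / 0.51 m/s = 5.882e+04 s = 0.6808 d.
C = 8.765·exp(−1.4·0.6808) = 8.765·0.3855 = 3.379 mg/L.

3.38 mg/L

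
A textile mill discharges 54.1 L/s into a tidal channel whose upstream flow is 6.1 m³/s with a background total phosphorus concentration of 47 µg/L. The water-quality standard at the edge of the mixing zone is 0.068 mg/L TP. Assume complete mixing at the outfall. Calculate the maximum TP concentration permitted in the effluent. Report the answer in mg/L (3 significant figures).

54.1 L/s = 0.0541 m³/s.
47 µg/L = 0.047 mg/L.
Mass balance: 0.068·6.154 = 0.0541·Cₑ + 6.1·0.047.
Cₑ = (0.4185 − 0.2867) / 0.0541 = 2.436 mg/L.

2.44 mg/L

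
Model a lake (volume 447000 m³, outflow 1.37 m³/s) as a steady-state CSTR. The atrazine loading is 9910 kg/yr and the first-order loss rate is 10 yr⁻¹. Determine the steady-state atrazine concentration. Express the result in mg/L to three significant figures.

Outflow Q = 1.37 m³/s × 3.156e+07 s/yr = 4.323e+07 m³/yr.
Steady-state CSTR mass balance: W = Q·C + k·V·C, so C = W/(Q + kV).
Q + kV = 4.323e+07 + 10·447000 = 4.77e+07 m³/yr.
C = 9910/4.77e+07 = 0.0002077 kg/m³ = 0.2077 mg/L.

0.208 mg/L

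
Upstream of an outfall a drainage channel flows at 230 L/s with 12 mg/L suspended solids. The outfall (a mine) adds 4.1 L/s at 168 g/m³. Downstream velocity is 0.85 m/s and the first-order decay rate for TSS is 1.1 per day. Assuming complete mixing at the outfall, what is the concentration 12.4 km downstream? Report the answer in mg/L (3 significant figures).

4.1 L/s = 0.0041 m³/s.
230 L/s = 0.23 m³/s.
After complete mixing, C₀ = (0.0041·168 + 0.23·12) / 0.2341 = 14.73 mg/L.
Travel time t = 1.24e+04 m / 0.85 m/s = 1.459e+04 s = 0.1688 d.
C = 14.73·exp(−1.1·0.1688) = 14.73·0.8305 = 12.24 mg/L.

12.2 mg/L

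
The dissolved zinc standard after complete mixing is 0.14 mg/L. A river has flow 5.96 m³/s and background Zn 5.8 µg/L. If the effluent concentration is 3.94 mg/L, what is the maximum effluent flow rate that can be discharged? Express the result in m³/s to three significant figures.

5.8 µg/L = 0.0058 mg/L.
Mass balance at complete mixing: C_std·(Q_w + Q_r) = Q_w·C_e + Q_r·C_b.
Rearranging, Q_w = Q_r·(C_std − C_b)/(C_e − C_std) = 5.96·(0.14 − 0.0058) / (3.94 − 0.14) = 0.2105 m³/s.

0.210 m³/s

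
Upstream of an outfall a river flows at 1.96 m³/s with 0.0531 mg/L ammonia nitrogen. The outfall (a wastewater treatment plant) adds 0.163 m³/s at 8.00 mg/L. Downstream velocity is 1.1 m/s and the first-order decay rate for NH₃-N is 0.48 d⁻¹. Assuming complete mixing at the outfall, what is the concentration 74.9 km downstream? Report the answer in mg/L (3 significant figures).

After complete mixing, C₀ = (0.163·8 + 1.96·0.0531) / 2.123 = 0.6632 mg/L.
Travel time t = 7.49e+04 m / 1.1 m/s = 6.809e+04 s = 0.7881 d.
C = 0.6632·exp(−0.48·0.7881) = 0.6632·0.685 = 0.4543 mg/L.

0.454 mg/L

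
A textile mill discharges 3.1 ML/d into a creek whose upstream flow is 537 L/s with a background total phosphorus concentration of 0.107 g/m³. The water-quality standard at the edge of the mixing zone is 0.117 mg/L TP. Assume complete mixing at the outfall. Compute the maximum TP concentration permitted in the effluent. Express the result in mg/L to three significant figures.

3.1 ML/d = 0.03588 m³/s.
537 L/s = 0.537 m³/s.
Mass balance: 0.117·0.5729 = 0.03588·Cₑ + 0.537·0.107.
Cₑ = (0.06703 − 0.05746) / 0.03588 = 0.2667 mg/L.

0.267 mg/L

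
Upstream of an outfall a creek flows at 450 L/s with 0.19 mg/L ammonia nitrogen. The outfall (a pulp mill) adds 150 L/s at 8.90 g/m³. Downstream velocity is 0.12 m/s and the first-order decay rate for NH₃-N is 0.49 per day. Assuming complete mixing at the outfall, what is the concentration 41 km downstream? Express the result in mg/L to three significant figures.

0.341 mg/L

150 L/s = 0.15 m³/s.
450 L/s = 0.45 m³/s.
After complete mixing, C₀ = (0.15·8.9 + 0.45·0.19) / 0.6 = 2.367 mg/L.
Travel time t = 4.1e+04 m / 0.12 m/s = 3.417e+05 s = 3.954 d.
C = 2.367·exp(−0.49·3.954) = 2.367·0.144 = 0.341 mg/L.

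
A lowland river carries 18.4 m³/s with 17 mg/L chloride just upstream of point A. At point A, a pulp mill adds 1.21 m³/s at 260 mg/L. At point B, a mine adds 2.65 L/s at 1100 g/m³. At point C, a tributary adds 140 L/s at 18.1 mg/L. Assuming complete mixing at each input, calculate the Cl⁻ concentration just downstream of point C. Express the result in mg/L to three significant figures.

32.0 mg/L

After input A: C = (18.4·17 + 1.21·260) / 19.61 = 31.99 mg/L.
2.65 L/s = 0.00265 m³/s.
After input B: C = (19.61·31.99 + 0.00265·1100) / 19.61 = 32.14 mg/L.
140 L/s = 0.14 m³/s.
After input C: C = (19.61·32.14 + 0.14·18.1) / 19.75 = 32.04 mg/L.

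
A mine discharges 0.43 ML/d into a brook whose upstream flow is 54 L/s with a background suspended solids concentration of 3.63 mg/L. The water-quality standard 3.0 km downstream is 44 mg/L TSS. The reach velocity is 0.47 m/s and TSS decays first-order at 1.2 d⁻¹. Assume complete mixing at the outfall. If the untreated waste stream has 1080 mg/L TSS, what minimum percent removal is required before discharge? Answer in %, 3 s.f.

0.43 ML/d = 0.004977 m³/s.
54 L/s = 0.054 m³/s.
Travel time to the compliance point: t = 3000/0.47 = 6383 s = 0.07388 d; decay factor exp(−1.2·0.07388) = 0.9152.
So the concentration just after mixing may be at most 44/0.9152 = 48.08 mg/L.
Mass balance: 48.08·0.05898 = 0.004977·Cₑ + 0.054·3.63.
Cₑ = (2.836 − 0.196) / 0.004977 = 530.4 mg/L.
Required removal = 1 − 530.4/1080 = 50.89 %.

50.9 %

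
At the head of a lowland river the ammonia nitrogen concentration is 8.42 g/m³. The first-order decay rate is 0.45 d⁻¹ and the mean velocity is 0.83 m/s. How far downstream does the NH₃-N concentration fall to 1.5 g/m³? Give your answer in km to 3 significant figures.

275 km

From C = C₀·e^(−kt), t = ln(C₀/C)/k = ln(8.42/1.5)/0.45 = 1.725/0.45 = 3.834 d.
Distance = v·t = 0.83 m/s × 3.312e+05 s = 2.749e+05 m = 274.9 km.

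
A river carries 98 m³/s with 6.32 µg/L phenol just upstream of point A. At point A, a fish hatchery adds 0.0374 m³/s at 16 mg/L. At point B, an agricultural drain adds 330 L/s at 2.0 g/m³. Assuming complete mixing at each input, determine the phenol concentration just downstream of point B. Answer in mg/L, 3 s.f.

6.32 µg/L = 0.00632 mg/L.
After input A: C = (98·0.00632 + 0.0374·16) / 98.04 = 0.01242 mg/L.
330 L/s = 0.33 m³/s.
After input B: C = (98.04·0.01242 + 0.33·2) / 98.37 = 0.01909 mg/L.

0.0191 mg/L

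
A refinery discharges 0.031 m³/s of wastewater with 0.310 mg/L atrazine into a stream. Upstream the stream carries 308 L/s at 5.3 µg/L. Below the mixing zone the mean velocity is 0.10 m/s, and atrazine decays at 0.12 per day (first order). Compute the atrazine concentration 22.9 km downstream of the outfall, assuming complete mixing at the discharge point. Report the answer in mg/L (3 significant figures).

0.0241 mg/L

308 L/s = 0.308 m³/s.
5.3 µg/L = 0.0053 mg/L.
After complete mixing, C₀ = (0.031·0.31 + 0.308·0.0053) / 0.339 = 0.03316 mg/L.
Travel time t = 2.29e+04 m / 0.10 m/s = 2.29e+05 s = 2.65 d.
C = 0.03316·exp(−0.12·2.65) = 0.03316·0.7276 = 0.02413 mg/L.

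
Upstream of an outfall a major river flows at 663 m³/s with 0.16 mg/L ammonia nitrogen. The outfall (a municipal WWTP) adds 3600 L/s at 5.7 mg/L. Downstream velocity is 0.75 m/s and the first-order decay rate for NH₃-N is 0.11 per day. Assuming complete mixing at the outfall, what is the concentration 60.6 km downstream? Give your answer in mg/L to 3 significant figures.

3600 L/s = 3.6 m³/s.
After complete mixing, C₀ = (3.6·5.7 + 663·0.16) / 666.6 = 0.1899 mg/L.
Travel time t = 6.06e+04 m / 0.75 m/s = 8.08e+04 s = 0.9352 d.
C = 0.1899·exp(−0.11·0.9352) = 0.1899·0.9022 = 0.1714 mg/L.

0.171 mg/L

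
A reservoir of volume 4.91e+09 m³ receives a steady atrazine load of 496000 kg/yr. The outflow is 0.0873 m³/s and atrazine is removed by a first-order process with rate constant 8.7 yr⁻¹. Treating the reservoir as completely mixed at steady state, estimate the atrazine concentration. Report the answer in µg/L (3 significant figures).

11.6 µg/L

Outflow Q = 0.0873 m³/s × 3.156e+07 s/yr = 2.755e+06 m³/yr.
Steady-state CSTR mass balance: W = Q·C + k·V·C, so C = W/(Q + kV).
Q + kV = 2.755e+06 + 8.7·4.91e+09 = 4.272e+10 m³/yr.
C = 496000/4.272e+10 = 1.161e-05 kg/m³ = 0.01161 mg/L = 11.61 µg/L.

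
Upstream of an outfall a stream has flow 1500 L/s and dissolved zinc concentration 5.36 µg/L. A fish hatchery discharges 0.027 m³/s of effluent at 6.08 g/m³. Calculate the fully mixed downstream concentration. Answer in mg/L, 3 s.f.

0.113 mg/L

1500 L/s = 1.5 m³/s.
5.36 µg/L = 0.00536 mg/L.
By mass balance at complete mixing, C = (0.027·6.08 + 1.5·0.00536) / (0.027 + 1.5) = 0.1722/1.527 = 0.1128 mg/L.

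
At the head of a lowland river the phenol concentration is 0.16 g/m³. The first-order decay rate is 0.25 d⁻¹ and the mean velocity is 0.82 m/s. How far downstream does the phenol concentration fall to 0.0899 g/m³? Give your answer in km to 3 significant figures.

163 km

From C = C₀·e^(−kt), t = ln(C₀/C)/k = ln(0.16/0.0899)/0.25 = 0.5765/0.25 = 2.306 d.
Distance = v·t = 0.82 m/s × 1.992e+05 s = 1.634e+05 m = 163.4 km.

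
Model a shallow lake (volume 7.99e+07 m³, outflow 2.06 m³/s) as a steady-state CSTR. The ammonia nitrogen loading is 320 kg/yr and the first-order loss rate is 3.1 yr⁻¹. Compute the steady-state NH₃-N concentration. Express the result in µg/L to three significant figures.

1.02 µg/L

Outflow Q = 2.06 m³/s × 3.156e+07 s/yr = 6.501e+07 m³/yr.
Steady-state CSTR mass balance: W = Q·C + k·V·C, so C = W/(Q + kV).
Q + kV = 6.501e+07 + 3.1·7.99e+07 = 3.127e+08 m³/yr.
C = 320/3.127e+08 = 1.023e-06 kg/m³ = 0.001023 mg/L = 1.023 µg/L.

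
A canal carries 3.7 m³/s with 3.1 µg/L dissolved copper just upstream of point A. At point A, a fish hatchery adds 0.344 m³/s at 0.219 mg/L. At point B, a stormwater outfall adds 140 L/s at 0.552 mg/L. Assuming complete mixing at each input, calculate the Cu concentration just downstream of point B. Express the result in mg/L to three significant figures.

3.1 µg/L = 0.0031 mg/L.
After input A: C = (3.7·0.0031 + 0.344·0.219) / 4.044 = 0.02147 mg/L.
140 L/s = 0.14 m³/s.
After input B: C = (4.044·0.02147 + 0.14·0.552) / 4.184 = 0.03922 mg/L.

0.0392 mg/L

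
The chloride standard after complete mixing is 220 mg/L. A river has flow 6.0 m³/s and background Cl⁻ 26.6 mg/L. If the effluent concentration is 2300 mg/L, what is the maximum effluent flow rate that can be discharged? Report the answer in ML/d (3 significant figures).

Mass balance at complete mixing: C_std·(Q_w + Q_r) = Q_w·C_e + Q_r·C_b.
Rearranging, Q_w = Q_r·(C_std − C_b)/(C_e − C_std) = 6.0·(220 − 26.6) / (2300 − 220) = 0.5579 m³/s.
= 48.2 ML/d.

48.2 ML/d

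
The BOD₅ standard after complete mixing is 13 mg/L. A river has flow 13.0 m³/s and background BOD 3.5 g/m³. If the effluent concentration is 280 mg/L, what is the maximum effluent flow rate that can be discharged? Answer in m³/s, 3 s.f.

Mass balance at complete mixing: C_std·(Q_w + Q_r) = Q_w·C_e + Q_r·C_b.
Rearranging, Q_w = Q_r·(C_std − C_b)/(C_e − C_std) = 13.0·(13 − 3.5) / (280 − 13) = 0.4625 m³/s.

0.463 m³/s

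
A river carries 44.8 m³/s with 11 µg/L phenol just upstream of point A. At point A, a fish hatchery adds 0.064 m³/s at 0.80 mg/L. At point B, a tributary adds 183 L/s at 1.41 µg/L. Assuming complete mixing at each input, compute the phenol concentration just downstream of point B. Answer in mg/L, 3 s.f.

0.0121 mg/L

11 µg/L = 0.011 mg/L.
After input A: C = (44.8·0.011 + 0.064·0.8) / 44.86 = 0.01213 mg/L.
183 L/s = 0.183 m³/s.
1.41 µg/L = 0.00141 mg/L.
After input B: C = (44.86·0.01213 + 0.183·0.00141) / 45.05 = 0.01208 mg/L.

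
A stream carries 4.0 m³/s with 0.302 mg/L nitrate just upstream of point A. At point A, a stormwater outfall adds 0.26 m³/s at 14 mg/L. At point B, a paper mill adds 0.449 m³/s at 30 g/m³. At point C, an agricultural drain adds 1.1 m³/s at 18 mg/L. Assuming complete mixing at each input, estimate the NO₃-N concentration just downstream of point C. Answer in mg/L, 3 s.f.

After input A: C = (4·0.302 + 0.26·14) / 4.26 = 1.138 mg/L.
After input B: C = (4.26·1.138 + 0.449·30) / 4.709 = 3.89 mg/L.
After input C: C = (4.709·3.89 + 1.1·18) / 5.809 = 6.562 mg/L.

6.56 mg/L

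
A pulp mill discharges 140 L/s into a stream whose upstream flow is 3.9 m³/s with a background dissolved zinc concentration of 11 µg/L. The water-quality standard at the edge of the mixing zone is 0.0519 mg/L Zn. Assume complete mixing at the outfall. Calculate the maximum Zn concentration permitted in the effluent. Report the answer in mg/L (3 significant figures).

1.19 mg/L

140 L/s = 0.14 m³/s.
11 µg/L = 0.011 mg/L.
Mass balance: 0.0519·4.04 = 0.14·Cₑ + 3.9·0.011.
Cₑ = (0.2097 − 0.0429) / 0.14 = 1.191 mg/L.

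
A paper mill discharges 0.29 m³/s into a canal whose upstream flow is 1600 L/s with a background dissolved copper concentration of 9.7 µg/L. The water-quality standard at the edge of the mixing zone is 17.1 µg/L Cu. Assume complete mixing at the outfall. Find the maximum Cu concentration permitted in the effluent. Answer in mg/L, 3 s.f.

0.0579 mg/L

1600 L/s = 1.6 m³/s.
9.7 µg/L = 0.0097 mg/L.
17.1 µg/L = 0.0171 mg/L.
Mass balance: 0.0171·1.89 = 0.29·Cₑ + 1.6·0.0097.
Cₑ = (0.03232 − 0.01552) / 0.29 = 0.05793 mg/L.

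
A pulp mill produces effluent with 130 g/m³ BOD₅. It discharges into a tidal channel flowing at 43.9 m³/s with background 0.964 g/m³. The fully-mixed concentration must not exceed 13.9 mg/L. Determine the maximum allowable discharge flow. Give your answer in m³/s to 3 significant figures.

Mass balance at complete mixing: C_std·(Q_w + Q_r) = Q_w·C_e + Q_r·C_b.
Rearranging, Q_w = Q_r·(C_std − C_b)/(C_e − C_std) = 43.9·(13.9 − 0.964) / (130 − 13.9) = 4.891 m³/s.

4.89 m³/s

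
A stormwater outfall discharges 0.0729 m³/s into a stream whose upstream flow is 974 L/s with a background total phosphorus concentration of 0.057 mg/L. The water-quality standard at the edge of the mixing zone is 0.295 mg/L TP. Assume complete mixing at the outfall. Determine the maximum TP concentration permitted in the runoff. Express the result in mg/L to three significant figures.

974 L/s = 0.974 m³/s.
Mass balance: 0.295·1.047 = 0.0729·Cₑ + 0.974·0.057.
Cₑ = (0.3088 − 0.05552) / 0.0729 = 3.475 mg/L.

3.47 mg/L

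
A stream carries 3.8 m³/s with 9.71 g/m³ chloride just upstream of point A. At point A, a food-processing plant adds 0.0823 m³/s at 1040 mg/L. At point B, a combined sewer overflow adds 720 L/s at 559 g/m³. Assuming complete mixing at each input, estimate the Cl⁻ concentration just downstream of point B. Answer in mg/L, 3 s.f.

After input A: C = (3.8·9.71 + 0.0823·1040) / 3.882 = 31.55 mg/L.
720 L/s = 0.72 m³/s.
After input B: C = (3.882·31.55 + 0.72·559) / 4.602 = 114.1 mg/L.

114 mg/L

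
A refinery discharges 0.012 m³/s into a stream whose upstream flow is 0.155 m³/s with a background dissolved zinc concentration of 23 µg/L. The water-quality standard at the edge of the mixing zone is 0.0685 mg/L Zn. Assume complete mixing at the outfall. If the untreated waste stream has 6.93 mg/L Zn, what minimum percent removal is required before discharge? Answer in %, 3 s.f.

90.5 %

23 µg/L = 0.023 mg/L.
Mass balance: 0.0685·0.167 = 0.012·Cₑ + 0.155·0.023.
Cₑ = (0.01144 − 0.003565) / 0.012 = 0.6562 mg/L.
Required removal = 1 − 0.6562/6.93 = 90.53 %.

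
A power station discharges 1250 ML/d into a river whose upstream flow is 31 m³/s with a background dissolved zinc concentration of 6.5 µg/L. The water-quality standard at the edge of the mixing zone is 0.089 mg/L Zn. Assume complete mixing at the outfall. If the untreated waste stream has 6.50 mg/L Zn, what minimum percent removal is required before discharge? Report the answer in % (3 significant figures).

1250 ML/d = 14.47 m³/s.
6.5 µg/L = 0.0065 mg/L.
Mass balance: 0.089·45.47 = 14.47·Cₑ + 31·0.0065.
Cₑ = (4.047 − 0.2015) / 14.47 = 0.2658 mg/L.
Required removal = 1 − 0.2658/6.50 = 95.91 %.

95.9 %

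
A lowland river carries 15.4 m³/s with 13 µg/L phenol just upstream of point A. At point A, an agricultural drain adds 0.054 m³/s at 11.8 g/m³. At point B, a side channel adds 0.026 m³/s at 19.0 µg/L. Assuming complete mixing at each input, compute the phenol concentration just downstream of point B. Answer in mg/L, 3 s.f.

13 µg/L = 0.013 mg/L.
After input A: C = (15.4·0.013 + 0.054·11.8) / 15.45 = 0.05419 mg/L.
19.0 µg/L = 0.019 mg/L.
After input B: C = (15.45·0.05419 + 0.026·0.019) / 15.48 = 0.05413 mg/L.

0.0541 mg/L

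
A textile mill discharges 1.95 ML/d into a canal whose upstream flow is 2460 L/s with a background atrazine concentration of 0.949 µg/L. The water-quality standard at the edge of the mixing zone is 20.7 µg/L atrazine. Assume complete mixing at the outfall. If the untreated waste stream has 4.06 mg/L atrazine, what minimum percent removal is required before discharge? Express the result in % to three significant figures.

1.95 ML/d = 0.02257 m³/s.
2460 L/s = 2.46 m³/s.
0.949 µg/L = 0.000949 mg/L.
20.7 µg/L = 0.0207 mg/L.
Mass balance: 0.0207·2.483 = 0.02257·Cₑ + 2.46·0.000949.
Cₑ = (0.05139 − 0.002335) / 0.02257 = 2.173 mg/L.
Required removal = 1 − 2.173/4.06 = 46.47 %.

46.5 %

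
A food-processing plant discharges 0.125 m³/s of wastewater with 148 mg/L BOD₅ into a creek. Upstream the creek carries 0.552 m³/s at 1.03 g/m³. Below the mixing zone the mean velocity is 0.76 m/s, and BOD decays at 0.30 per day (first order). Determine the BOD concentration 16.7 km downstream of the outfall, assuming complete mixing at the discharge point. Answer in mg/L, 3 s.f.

After complete mixing, C₀ = (0.125·148 + 0.552·1.03) / 0.677 = 28.17 mg/L.
Travel time t = 1.67e+04 m / 0.76 m/s = 2.197e+04 s = 0.2543 d.
C = 28.17·exp(−0.30·0.2543) = 28.17·0.9265 = 26.1 mg/L.

26.1 mg/L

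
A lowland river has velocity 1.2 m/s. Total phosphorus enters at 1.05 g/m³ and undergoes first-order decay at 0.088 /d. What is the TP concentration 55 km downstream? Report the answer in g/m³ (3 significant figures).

1.00 g/m³

Travel time t = 55 km / 1.2 m/s = 5.5e+04/1.2 = 4.583e+04 s = 0.5305 d.
First-order decay: C = 1.05·exp(−0.088·0.5305) = 1.05·0.9544 = 1.002 g/m³.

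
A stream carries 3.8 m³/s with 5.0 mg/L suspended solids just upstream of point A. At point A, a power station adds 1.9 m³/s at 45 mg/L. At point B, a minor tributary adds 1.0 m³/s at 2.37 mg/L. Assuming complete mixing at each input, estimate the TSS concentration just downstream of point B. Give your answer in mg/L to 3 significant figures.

16.0 mg/L

After input A: C = (3.8·5 + 1.9·45) / 5.7 = 18.33 mg/L.
After input B: C = (5.7·18.33 + 1·2.37) / 6.7 = 15.95 mg/L.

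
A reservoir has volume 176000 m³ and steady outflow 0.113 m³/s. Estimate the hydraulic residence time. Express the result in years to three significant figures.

Q = 0.113 m³/s × 3.156e+07 s/yr = 3.566e+06 m³/yr.
Hydraulic residence time τ = V/Q = 176000/3.566e+06 = 0.04935 yr.

0.0494 yr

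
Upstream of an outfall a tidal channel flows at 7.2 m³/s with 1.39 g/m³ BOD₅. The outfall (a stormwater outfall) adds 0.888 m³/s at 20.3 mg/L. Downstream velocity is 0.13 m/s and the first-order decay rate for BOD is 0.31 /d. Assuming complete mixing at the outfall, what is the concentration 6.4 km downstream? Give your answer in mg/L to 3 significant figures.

After complete mixing, C₀ = (0.888·20.3 + 7.2·1.39) / 8.088 = 3.466 mg/L.
Travel time t = 6400 m / 0.13 m/s = 4.923e+04 s = 0.5698 d.
C = 3.466·exp(−0.31·0.5698) = 3.466·0.8381 = 2.905 mg/L.

2.90 mg/L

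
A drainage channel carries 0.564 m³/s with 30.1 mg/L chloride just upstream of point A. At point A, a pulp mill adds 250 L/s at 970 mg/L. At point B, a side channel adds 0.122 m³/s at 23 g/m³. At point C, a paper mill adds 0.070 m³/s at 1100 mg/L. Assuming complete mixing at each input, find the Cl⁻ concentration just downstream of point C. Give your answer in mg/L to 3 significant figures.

250 L/s = 0.25 m³/s.
After input A: C = (0.564·30.1 + 0.25·970) / 0.814 = 318.8 mg/L.
After input B: C = (0.814·318.8 + 0.122·23) / 0.936 = 280.2 mg/L.
After input C: C = (0.936·280.2 + 0.07·1100) / 1.006 = 337.3 mg/L.

337 mg/L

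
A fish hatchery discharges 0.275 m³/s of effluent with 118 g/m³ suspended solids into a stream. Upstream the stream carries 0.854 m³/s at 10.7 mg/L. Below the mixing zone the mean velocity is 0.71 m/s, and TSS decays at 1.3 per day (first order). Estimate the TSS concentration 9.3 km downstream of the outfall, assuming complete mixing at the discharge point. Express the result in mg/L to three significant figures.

After complete mixing, C₀ = (0.275·118 + 0.854·10.7) / 1.129 = 36.84 mg/L.
Travel time t = 9300 m / 0.71 m/s = 1.31e+04 s = 0.1516 d.
C = 36.84·exp(−1.3·0.1516) = 36.84·0.8211 = 30.25 mg/L.

30.2 mg/L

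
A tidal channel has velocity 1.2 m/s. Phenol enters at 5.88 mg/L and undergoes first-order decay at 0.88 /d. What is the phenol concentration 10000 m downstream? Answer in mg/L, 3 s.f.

Travel time t = 10000 m / 1.2 m/s = 1e+04/1.2 = 8333 s = 0.09645 d.
First-order decay: C = 5.88·exp(−0.88·0.09645) = 5.88·0.9186 = 5.402 mg/L.

5.40 mg/L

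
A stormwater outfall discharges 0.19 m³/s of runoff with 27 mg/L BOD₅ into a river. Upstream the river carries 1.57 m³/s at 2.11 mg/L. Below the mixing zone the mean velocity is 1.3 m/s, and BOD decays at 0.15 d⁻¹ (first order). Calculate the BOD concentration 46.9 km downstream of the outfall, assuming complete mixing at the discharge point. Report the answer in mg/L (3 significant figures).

After complete mixing, C₀ = (0.19·27 + 1.57·2.11) / 1.76 = 4.797 mg/L.
Travel time t = 4.69e+04 m / 1.3 m/s = 3.608e+04 s = 0.4176 d.
C = 4.797·exp(−0.15·0.4176) = 4.797·0.9393 = 4.506 mg/L.

4.51 mg/L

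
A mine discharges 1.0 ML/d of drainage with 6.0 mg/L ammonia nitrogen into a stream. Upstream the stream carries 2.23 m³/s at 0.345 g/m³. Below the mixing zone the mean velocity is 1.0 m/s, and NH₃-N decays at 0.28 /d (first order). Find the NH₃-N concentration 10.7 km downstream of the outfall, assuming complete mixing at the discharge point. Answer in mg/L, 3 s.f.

0.361 mg/L

1.0 ML/d = 0.01157 m³/s.
After complete mixing, C₀ = (0.01157·6 + 2.23·0.345) / 2.242 = 0.3742 mg/L.
Travel time t = 1.07e+04 m / 1.0 m/s = 1.07e+04 s = 0.1238 d.
C = 0.3742·exp(−0.28·0.1238) = 0.3742·0.9659 = 0.3614 mg/L.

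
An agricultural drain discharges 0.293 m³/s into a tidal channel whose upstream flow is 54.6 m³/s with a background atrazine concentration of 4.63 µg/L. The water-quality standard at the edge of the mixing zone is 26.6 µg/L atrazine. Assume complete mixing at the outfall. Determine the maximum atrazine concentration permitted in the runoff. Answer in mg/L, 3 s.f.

4.63 µg/L = 0.00463 mg/L.
26.6 µg/L = 0.0266 mg/L.
Mass balance: 0.0266·54.89 = 0.293·Cₑ + 54.6·0.00463.
Cₑ = (1.46 − 0.2528) / 0.293 = 4.121 mg/L.

4.12 mg/L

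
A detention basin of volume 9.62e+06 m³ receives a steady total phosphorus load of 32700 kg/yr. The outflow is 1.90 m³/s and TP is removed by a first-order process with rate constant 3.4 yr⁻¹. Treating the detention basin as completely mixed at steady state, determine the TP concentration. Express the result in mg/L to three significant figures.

0.353 mg/L

Outflow Q = 1.90 m³/s × 3.156e+07 s/yr = 5.996e+07 m³/yr.
Steady-state CSTR mass balance: W = Q·C + k·V·C, so C = W/(Q + kV).
Q + kV = 5.996e+07 + 3.4·9.62e+06 = 9.267e+07 m³/yr.
C = 32700/9.267e+07 = 0.0003529 kg/m³ = 0.3529 mg/L.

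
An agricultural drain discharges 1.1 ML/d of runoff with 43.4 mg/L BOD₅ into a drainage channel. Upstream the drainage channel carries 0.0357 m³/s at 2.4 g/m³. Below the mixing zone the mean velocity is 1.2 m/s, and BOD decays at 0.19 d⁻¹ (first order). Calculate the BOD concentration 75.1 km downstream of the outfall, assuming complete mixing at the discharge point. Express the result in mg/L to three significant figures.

1.1 ML/d = 0.01273 m³/s.
After complete mixing, C₀ = (0.01273·43.4 + 0.0357·2.4) / 0.04843 = 13.18 mg/L.
Travel time t = 7.51e+04 m / 1.2 m/s = 6.258e+04 s = 0.7243 d.
C = 13.18·exp(−0.19·0.7243) = 13.18·0.8714 = 11.48 mg/L.

11.5 mg/L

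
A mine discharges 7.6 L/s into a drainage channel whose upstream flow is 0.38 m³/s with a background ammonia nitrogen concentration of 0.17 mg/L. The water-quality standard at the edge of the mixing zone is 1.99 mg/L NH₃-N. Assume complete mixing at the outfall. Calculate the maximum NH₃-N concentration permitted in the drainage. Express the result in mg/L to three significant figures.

7.6 L/s = 0.0076 m³/s.
Mass balance: 1.99·0.3876 = 0.0076·Cₑ + 0.38·0.17.
Cₑ = (0.7713 − 0.0646) / 0.0076 = 92.99 mg/L.

93.0 mg/L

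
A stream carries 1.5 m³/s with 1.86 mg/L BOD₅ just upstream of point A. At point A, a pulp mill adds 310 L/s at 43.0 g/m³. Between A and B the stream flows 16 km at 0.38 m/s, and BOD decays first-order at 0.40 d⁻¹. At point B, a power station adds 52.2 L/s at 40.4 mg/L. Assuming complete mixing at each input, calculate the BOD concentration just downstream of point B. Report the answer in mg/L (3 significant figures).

310 L/s = 0.31 m³/s.
After input A: C = (1.5·1.86 + 0.31·43) / 1.81 = 8.906 mg/L.
Over the 16 km reach to input B (t = 4.211e+04 s = 0.4873 d), decay gives C = 8.906·exp(−0.40·0.4873) = 7.329 mg/L.
52.2 L/s = 0.0522 m³/s.
After input B: C = (1.81·7.329 + 0.0522·40.4) / 1.862 = 8.256 mg/L.

8.26 mg/L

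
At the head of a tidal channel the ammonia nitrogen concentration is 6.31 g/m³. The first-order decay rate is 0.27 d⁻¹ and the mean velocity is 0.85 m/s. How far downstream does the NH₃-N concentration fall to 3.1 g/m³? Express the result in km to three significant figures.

193 km

From C = C₀·e^(−kt), t = ln(C₀/C)/k = ln(6.31/3.1)/0.27 = 0.7107/0.27 = 2.632 d.
Distance = v·t = 0.85 m/s × 2.274e+05 s = 1.933e+05 m = 193.3 km.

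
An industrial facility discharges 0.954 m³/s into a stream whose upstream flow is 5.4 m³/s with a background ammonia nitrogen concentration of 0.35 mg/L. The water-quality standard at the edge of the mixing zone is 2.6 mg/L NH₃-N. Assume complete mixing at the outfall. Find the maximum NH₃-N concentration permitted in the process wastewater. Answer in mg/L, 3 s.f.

15.3 mg/L

Mass balance: 2.6·6.354 = 0.954·Cₑ + 5.4·0.35.
Cₑ = (16.52 − 1.89) / 0.954 = 15.34 mg/L.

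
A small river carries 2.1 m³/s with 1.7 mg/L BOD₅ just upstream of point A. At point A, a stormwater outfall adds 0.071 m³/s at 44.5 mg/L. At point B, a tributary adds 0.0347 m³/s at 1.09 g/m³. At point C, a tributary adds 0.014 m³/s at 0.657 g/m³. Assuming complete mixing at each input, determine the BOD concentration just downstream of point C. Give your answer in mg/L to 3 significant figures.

After input A: C = (2.1·1.7 + 0.071·44.5) / 2.171 = 3.1 mg/L.
After input B: C = (2.171·3.1 + 0.0347·1.09) / 2.206 = 3.068 mg/L.
After input C: C = (2.206·3.068 + 0.014·0.657) / 2.22 = 3.053 mg/L.

3.05 mg/L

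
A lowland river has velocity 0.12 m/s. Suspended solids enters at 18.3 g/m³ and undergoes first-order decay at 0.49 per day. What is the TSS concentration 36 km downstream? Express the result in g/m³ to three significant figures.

Travel time t = 36 km / 0.12 m/s = 3.6e+04/0.12 = 3e+05 s = 3.472 d.
First-order decay: C = 18.3·exp(−0.49·3.472) = 18.3·0.1824 = 3.338 g/m³.

3.34 g/m³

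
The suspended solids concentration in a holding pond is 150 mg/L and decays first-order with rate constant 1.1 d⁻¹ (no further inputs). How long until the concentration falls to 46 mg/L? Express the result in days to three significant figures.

1.07 d

t = ln(C₀/C)/k = ln(150/46)/1.1 = 1.182/1.1 = 1.075 d.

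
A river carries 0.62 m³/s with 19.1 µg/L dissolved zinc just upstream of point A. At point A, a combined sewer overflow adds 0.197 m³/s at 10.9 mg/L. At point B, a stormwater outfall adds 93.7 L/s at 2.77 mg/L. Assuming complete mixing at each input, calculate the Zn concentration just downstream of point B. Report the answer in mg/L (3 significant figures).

19.1 µg/L = 0.0191 mg/L.
After input A: C = (0.62·0.0191 + 0.197·10.9) / 0.817 = 2.643 mg/L.
93.7 L/s = 0.0937 m³/s.
After input B: C = (0.817·2.643 + 0.0937·2.77) / 0.9107 = 2.656 mg/L.

2.66 mg/L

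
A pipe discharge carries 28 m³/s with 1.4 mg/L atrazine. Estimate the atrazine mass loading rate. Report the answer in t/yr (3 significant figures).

Mass flux = Q·C = 28 m³/s × 1.4 g/m³ = 39.2 g/s.
= 39.2 g/s × 31.56 = 1237 t/yr.

1240 t/yr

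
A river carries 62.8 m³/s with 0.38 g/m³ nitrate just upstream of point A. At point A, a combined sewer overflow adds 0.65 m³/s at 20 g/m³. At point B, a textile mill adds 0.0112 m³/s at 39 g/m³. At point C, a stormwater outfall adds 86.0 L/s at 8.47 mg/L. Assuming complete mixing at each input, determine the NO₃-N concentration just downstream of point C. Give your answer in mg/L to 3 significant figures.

After input A: C = (62.8·0.38 + 0.65·20) / 63.45 = 0.581 mg/L.
After input B: C = (63.45·0.581 + 0.0112·39) / 63.46 = 0.5878 mg/L.
86.0 L/s = 0.086 m³/s.
After input C: C = (63.46·0.5878 + 0.086·8.47) / 63.55 = 0.5984 mg/L.

0.598 mg/L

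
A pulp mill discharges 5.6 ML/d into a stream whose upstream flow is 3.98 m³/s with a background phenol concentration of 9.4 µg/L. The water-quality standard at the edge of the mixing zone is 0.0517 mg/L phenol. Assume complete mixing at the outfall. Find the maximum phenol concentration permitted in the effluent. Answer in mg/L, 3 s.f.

5.6 ML/d = 0.06481 m³/s.
9.4 µg/L = 0.0094 mg/L.
Mass balance: 0.0517·4.045 = 0.06481·Cₑ + 3.98·0.0094.
Cₑ = (0.2091 − 0.03741) / 0.06481 = 2.649 mg/L.

2.65 mg/L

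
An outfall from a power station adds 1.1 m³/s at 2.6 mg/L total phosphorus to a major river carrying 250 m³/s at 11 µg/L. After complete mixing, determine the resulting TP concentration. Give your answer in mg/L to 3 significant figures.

0.0223 mg/L

11 µg/L = 0.011 mg/L.
By mass balance at complete mixing, C = (1.1·2.6 + 250·0.011) / (1.1 + 250) = 5.61/251.1 = 0.02234 mg/L.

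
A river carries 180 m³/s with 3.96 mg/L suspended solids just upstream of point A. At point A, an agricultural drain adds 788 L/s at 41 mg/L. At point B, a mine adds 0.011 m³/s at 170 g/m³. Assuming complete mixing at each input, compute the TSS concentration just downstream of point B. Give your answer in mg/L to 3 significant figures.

4.13 mg/L

788 L/s = 0.788 m³/s.
After input A: C = (180·3.96 + 0.788·41) / 180.8 = 4.121 mg/L.
After input B: C = (180.8·4.121 + 0.011·170) / 180.8 = 4.132 mg/L.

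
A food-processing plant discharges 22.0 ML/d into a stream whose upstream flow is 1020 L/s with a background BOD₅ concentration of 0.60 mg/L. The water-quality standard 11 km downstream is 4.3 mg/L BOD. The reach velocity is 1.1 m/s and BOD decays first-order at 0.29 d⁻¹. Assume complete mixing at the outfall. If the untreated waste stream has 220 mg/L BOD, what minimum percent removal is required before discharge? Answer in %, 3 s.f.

22.0 ML/d = 0.2546 m³/s.
1020 L/s = 1.02 m³/s.
Travel time to the compliance point: t = 1.1e+04/1.1 = 1e+04 s = 0.1157 d; decay factor exp(−0.29·0.1157) = 0.967.
So the concentration just after mixing may be at most 4.3/0.967 = 4.447 mg/L.
Mass balance: 4.447·1.275 = 0.2546·Cₑ + 1.02·0.6.
Cₑ = (5.668 − 0.612) / 0.2546 = 19.86 mg/L.
Required removal = 1 − 19.86/220 = 90.97 %.

91.0 %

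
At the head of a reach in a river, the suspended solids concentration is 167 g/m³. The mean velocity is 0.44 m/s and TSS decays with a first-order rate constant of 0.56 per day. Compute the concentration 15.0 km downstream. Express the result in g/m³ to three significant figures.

134 g/m³

Travel time t = 15.0 km / 0.44 m/s = 1.5e+04/0.44 = 3.409e+04 s = 0.3946 d.
First-order decay: C = 167·exp(−0.56·0.3946) = 167·0.8017 = 133.9 g/m³.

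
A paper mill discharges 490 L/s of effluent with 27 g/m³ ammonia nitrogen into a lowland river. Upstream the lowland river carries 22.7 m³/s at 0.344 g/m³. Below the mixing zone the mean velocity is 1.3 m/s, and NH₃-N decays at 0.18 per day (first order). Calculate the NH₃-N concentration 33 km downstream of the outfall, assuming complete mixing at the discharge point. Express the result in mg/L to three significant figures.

0.861 mg/L

490 L/s = 0.49 m³/s.
After complete mixing, C₀ = (0.49·27 + 22.7·0.344) / 23.19 = 0.9072 mg/L.
Travel time t = 3.3e+04 m / 1.3 m/s = 2.538e+04 s = 0.2938 d.
C = 0.9072·exp(−0.18·0.2938) = 0.9072·0.9485 = 0.8605 mg/L.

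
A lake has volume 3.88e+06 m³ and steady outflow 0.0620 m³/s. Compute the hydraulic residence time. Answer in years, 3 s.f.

1.98 yr

Q = 0.0620 m³/s × 3.156e+07 s/yr = 1.957e+06 m³/yr.
Hydraulic residence time τ = V/Q = 3.88e+06/1.957e+06 = 1.983 yr.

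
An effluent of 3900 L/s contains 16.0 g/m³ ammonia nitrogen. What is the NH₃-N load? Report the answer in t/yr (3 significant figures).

3900 L/s = 3.9 m³/s.
Mass flux = Q·C = 3.9 m³/s × 16 g/m³ = 62.4 g/s.
= 62.4 g/s × 31.56 = 1969 t/yr.

1970 t/yr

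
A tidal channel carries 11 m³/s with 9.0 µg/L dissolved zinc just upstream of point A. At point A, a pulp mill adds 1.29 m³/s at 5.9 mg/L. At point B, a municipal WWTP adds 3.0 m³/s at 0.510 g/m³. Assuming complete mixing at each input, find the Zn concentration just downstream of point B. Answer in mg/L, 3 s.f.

9.0 µg/L = 0.009 mg/L.
After input A: C = (11·0.009 + 1.29·5.9) / 12.29 = 0.6273 mg/L.
After input B: C = (12.29·0.6273 + 3·0.51) / 15.29 = 0.6043 mg/L.

0.604 mg/L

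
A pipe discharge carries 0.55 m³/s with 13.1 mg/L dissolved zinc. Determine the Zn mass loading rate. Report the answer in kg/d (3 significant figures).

Mass flux = Q·C = 0.55 m³/s × 13.1 g/m³ = 7.205 g/s.
= 7.205 g/s × 86.4 = 622.5 kg/d.

623 kg/d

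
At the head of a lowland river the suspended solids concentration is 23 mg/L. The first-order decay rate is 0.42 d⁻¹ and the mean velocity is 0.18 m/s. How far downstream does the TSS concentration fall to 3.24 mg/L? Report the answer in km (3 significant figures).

From C = C₀·e^(−kt), t = ln(C₀/C)/k = ln(23/3.24)/0.42 = 1.96/0.42 = 4.666 d.
Distance = v·t = 0.18 m/s × 4.032e+05 s = 7.257e+04 m = 72.57 km.

72.6 km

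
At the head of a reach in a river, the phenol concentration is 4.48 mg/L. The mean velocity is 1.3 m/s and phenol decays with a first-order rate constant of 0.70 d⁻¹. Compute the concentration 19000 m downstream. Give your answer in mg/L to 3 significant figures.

3.98 mg/L

Travel time t = 19000 m / 1.3 m/s = 1.9e+04/1.3 = 1.462e+04 s = 0.1692 d.
First-order decay: C = 4.48·exp(−0.70·0.1692) = 4.48·0.8883 = 3.98 mg/L.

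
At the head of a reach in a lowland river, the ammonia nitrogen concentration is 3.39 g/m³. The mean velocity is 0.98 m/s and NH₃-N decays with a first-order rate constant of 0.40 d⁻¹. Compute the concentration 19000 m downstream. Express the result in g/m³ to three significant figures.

Travel time t = 19000 m / 0.98 m/s = 1.9e+04/0.98 = 1.939e+04 s = 0.2244 d.
First-order decay: C = 3.39·exp(−0.40·0.2244) = 3.39·0.9142 = 3.099 g/m³.

3.10 g/m³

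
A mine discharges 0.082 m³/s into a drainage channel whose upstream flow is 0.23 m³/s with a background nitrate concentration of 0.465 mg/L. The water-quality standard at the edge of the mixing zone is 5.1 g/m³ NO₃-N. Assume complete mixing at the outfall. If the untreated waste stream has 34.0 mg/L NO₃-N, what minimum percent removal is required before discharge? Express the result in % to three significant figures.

Mass balance: 5.1·0.312 = 0.082·Cₑ + 0.23·0.465.
Cₑ = (1.591 − 0.107) / 0.082 = 18.1 mg/L.
Required removal = 1 − 18.1/34.0 = 46.76 %.

46.8 %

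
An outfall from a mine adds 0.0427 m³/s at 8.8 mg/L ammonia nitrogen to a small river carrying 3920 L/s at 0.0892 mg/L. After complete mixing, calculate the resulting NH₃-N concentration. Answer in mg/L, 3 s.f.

3920 L/s = 3.92 m³/s.
By mass balance at complete mixing, C = (0.0427·8.8 + 3.92·0.0892) / (0.0427 + 3.92) = 0.7254/3.963 = 0.1831 mg/L.

0.183 mg/L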